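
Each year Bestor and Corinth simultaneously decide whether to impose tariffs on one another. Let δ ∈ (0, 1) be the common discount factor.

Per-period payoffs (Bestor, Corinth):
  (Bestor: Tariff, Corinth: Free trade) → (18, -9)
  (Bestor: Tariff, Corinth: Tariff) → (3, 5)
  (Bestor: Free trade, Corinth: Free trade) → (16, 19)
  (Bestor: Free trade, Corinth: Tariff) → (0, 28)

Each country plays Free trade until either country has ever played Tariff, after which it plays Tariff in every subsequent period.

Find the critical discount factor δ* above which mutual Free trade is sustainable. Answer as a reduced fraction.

9/23

For Bestor: deviation gain 18−16 = 2, per-period punishment loss 16−3 = 13. IC gives δ ≥ 2/15.
For Corinth: gain 9, loss 14 per period, so δ ≥ 9/23.
The tighter constraint is Corinth's, so cooperation needs δ ≥ 9/23.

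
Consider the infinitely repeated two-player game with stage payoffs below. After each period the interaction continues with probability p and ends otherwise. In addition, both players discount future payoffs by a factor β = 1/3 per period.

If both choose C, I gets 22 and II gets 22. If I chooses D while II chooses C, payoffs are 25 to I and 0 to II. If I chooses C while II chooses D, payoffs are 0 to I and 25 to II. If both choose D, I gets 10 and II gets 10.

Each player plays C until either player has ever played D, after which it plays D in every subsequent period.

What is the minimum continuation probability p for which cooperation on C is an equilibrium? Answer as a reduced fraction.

Expected continuation weight on next period's payoff is β·p = 1/3·p, which plays the role of the discount factor.
Cooperation requires 1/3·p ≥ (25−22)/(25−10) = 1/5, hence p ≥ 3/5.

3/5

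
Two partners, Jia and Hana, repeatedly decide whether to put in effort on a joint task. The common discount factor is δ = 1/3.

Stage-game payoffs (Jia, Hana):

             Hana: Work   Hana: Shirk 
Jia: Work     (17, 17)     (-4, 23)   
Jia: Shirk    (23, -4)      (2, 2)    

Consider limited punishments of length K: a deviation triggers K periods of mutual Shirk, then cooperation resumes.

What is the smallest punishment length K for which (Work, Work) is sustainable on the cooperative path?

2

IC: δ(1−δ^K)/(1−δ) ≥ (23−17)/(17−2) = 2/5.
With δ = 1/3: need 1 − δ^K ≥ 2/5·(1−1/3)/(1/3), i.e. δ^K ≤ 0.2000.
Since (1/3)^1 = 0.3333 and (1/3)^2 = 0.1111, the smallest such K is 2.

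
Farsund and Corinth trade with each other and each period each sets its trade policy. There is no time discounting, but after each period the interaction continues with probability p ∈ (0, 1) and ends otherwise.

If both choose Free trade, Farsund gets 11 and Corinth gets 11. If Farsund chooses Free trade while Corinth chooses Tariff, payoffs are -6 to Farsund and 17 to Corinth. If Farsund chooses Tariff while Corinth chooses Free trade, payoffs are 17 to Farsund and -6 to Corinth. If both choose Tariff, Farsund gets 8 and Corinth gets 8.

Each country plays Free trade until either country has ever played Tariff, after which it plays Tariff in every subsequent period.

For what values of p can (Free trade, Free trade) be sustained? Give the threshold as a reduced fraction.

With no time discounting, the continuation probability p plays the role of the discount factor.
Grim-trigger IC: 11/(1−p) ≥ 17 + 8p/(1−p) ⇒ p ≥ (17−11)/(17−8) = 2/3.

2/3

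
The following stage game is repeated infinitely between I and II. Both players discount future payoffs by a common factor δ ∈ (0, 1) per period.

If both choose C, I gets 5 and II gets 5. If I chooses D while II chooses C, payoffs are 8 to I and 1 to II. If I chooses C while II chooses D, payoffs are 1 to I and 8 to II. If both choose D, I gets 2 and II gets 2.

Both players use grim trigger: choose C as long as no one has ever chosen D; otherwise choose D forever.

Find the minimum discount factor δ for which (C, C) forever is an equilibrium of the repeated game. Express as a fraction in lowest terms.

One-period gain from deviating is 8 − 5 = 3. The loss is 5 − 2 = 3 in every subsequent period, with present value 3·δ/(1−δ).
Deviation is unprofitable when 3·δ/(1−δ) ≥ 3, i.e. δ/(1−δ) ≥ 1.
Equivalently δ ≥ 3/(3+3) = 1/2.

1/2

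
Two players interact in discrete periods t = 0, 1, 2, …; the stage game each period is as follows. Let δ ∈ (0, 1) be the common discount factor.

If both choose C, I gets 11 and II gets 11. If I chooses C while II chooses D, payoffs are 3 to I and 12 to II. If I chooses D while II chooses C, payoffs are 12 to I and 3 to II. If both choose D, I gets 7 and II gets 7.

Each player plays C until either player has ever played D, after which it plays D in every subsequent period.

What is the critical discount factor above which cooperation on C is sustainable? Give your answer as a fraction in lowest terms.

1/5

Cooperation forever yields 11 each period: 11/(1−δ).
Deviating yields 12 once, then 7 forever: 12 + 7δ/(1−δ).
No profitable deviation requires 11/(1−δ) ≥ 12 + 7δ/(1−δ).
Multiplying by (1−δ): 11 ≥ 12(1−δ) + 7δ = 12 − 5δ.
So 5δ ≥ 1, i.e. δ ≥ 1/5.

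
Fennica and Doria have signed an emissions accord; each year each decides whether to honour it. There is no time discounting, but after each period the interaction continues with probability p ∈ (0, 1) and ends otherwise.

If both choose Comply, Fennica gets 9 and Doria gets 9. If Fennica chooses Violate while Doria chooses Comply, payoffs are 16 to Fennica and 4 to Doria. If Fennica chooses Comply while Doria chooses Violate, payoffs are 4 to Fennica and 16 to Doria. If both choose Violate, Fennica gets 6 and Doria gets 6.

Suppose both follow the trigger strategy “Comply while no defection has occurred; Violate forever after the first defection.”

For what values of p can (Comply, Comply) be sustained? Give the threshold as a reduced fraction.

7/10

With no time discounting, the continuation probability p plays the role of the discount factor.
Grim-trigger IC: 9/(1−p) ≥ 16 + 6p/(1−p) ⇒ p ≥ (16−9)/(16−6) = 7/10.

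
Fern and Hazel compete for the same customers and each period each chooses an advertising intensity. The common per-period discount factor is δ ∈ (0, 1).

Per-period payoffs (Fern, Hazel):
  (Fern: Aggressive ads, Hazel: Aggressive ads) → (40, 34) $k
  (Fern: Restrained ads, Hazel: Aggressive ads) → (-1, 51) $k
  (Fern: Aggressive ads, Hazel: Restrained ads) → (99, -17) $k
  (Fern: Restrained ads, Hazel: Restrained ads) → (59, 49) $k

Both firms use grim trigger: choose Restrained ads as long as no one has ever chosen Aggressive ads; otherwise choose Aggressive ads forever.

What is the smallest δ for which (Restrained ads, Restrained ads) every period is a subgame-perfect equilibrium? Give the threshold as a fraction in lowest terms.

40/59

Fern's threshold: (99−59)/(99−40) = 40/59.
Hazel's threshold: (51−49)/(51−34) = 2/17.
40/59 > 2/17, so Fern binds and δ* = 40/59.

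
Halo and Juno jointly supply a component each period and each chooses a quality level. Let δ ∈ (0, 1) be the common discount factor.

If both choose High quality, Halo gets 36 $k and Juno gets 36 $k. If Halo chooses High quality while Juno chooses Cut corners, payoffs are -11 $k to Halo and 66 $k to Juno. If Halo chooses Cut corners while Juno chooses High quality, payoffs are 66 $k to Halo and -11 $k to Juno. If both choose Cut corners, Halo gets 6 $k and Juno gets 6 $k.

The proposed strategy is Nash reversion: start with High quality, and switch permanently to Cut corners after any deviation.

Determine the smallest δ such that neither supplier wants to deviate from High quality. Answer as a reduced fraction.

36/(1−δ) ≥ 66 + 6δ/(1−δ)
36 ≥ 66 − 60δ
δ ≥ 30/60 = 1/2.

1/2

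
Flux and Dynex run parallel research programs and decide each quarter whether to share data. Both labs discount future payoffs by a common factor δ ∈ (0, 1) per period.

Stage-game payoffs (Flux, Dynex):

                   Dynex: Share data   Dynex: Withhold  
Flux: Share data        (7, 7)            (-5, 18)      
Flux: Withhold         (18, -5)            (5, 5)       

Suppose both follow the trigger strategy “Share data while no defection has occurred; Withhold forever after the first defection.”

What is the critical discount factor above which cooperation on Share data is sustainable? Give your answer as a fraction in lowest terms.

11/13

7/(1−δ) ≥ 18 + 5δ/(1−δ)
7 ≥ 18 − 13δ
δ ≥ 11/13.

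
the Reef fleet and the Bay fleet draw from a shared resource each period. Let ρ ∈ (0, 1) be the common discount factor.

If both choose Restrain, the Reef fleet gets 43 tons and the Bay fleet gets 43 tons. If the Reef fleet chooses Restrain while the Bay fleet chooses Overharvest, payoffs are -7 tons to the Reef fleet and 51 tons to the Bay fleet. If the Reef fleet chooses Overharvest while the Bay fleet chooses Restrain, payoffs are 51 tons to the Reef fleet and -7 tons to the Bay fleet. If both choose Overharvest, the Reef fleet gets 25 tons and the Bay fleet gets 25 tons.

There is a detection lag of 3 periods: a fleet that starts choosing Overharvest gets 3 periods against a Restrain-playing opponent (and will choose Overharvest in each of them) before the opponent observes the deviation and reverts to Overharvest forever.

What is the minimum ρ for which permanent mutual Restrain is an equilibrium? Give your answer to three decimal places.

0.675

The best deviation is to choose Overharvest for all 3 undetected periods, earning 51 each, then 25 forever once detected.
Deviation value: 51(1−ρ^3)/(1−ρ) + 25ρ^3/(1−ρ); cooperation value: 43/(1−ρ).
IC: 43 ≥ 51(1−ρ^3) + 25ρ^3 = 51 − 26ρ^3.
So ρ^3 ≥ 8/26 = 4/13, giving ρ ≥ (4/13)^(1/3) ≈ 0.675.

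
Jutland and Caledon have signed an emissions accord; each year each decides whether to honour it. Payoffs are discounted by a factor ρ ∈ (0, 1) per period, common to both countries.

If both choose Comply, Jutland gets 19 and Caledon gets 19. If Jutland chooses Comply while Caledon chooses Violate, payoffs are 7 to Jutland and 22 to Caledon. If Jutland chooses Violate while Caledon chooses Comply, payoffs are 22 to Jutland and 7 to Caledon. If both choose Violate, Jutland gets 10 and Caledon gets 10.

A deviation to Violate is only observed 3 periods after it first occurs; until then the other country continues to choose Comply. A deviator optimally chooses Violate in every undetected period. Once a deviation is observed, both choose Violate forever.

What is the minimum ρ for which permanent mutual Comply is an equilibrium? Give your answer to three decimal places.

Deviating for the 3 undetected periods gains 22−19 = 3 per period over cooperation, then loses 19−10 = 9 per period forever once punishment starts.
Gain: 3(1 + ρ + … + ρ^2); loss: 9·ρ^3/(1−ρ).
No profitable deviation ⇔ 3(1−ρ^3) ≤ 9·ρ^3, i.e. ρ^3 ≥ 3/(3+9) = 1/4.
Hence ρ ≥ (1/4)^(1/3) ≈ 0.630.

0.630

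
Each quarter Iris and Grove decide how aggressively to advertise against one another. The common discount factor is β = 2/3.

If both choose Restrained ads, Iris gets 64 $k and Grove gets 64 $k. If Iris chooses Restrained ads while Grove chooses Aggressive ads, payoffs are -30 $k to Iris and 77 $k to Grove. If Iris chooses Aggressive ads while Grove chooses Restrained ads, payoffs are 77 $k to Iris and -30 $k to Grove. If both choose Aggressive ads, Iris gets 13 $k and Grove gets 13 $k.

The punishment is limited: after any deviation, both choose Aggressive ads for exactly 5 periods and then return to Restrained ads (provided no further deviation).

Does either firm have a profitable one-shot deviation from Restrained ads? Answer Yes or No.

Comparing payoff streams over the 6 periods until play realigns: cooperate → 64(1+β+…+β^5); deviate → 77 + 13(β+…+β^5).
Cooperation is sustained iff (64−13)(β+…+β^5) ≥ 77−64.
β+…+β^5 = 2/3·(1−(2/3)^5)/(1−2/3) = 1.7366, and (77−64)/(64−13) = 0.2549.
1.7366 ≥ 0.2549, so cooperation is sustainable.

No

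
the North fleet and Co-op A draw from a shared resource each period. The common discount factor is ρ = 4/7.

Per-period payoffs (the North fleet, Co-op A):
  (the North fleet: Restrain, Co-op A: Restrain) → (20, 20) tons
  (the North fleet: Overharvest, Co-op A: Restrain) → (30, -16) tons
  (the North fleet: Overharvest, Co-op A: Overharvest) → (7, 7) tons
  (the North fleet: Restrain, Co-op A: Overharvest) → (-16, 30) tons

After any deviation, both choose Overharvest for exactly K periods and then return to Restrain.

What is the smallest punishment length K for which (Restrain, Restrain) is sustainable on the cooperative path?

IC: ρ(1−ρ^K)/(1−ρ) ≥ (30−20)/(20−7) = 10/13.
With ρ = 4/7: need 1 − ρ^K ≥ 10/13·(1−4/7)/(4/7), i.e. ρ^K ≤ 0.4231.
Since (4/7)^1 = 0.5714 and (4/7)^2 = 0.3265, the smallest such K is 2.

2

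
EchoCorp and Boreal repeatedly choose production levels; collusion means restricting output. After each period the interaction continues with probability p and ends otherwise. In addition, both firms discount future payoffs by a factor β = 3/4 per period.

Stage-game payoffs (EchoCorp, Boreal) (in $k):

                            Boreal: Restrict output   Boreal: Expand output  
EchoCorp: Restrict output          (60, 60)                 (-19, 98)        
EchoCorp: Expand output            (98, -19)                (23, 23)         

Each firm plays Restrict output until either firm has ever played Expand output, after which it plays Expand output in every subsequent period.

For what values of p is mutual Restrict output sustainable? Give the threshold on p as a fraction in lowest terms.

152/225

With continuation probability p and discount β, the effective per-period discount factor is βp.
Grim-trigger IC: βp ≥ (98−60)/(98−23) = 38/75.
So p ≥ (38/75)/(3/4) = 152/225.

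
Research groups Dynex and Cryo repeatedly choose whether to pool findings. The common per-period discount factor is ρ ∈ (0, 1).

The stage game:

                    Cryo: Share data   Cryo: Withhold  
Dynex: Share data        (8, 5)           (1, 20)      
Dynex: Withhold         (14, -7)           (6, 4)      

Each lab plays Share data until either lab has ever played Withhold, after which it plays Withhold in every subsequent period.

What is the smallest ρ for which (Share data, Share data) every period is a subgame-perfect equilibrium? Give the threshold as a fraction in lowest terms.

For Dynex: deviation gain 14−8 = 6, per-period punishment loss 8−6 = 2. IC gives ρ ≥ 6/8 = 3/4.
For Cryo: gain 15, loss 1 per period, so ρ ≥ 15/16.
The tighter constraint is Cryo's, so cooperation needs ρ ≥ 15/16.

15/16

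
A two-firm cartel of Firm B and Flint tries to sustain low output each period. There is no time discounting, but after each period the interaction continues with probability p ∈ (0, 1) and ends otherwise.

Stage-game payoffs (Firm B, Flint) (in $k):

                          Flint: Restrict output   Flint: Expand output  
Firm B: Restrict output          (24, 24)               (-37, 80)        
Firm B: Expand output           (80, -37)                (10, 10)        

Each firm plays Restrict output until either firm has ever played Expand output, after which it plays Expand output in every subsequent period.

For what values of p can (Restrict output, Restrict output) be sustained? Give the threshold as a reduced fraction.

With no time discounting, the continuation probability p plays the role of the discount factor.
Grim-trigger IC: 24/(1−p) ≥ 80 + 10p/(1−p) ⇒ p ≥ (80−24)/(80−10) = 4/5.

4/5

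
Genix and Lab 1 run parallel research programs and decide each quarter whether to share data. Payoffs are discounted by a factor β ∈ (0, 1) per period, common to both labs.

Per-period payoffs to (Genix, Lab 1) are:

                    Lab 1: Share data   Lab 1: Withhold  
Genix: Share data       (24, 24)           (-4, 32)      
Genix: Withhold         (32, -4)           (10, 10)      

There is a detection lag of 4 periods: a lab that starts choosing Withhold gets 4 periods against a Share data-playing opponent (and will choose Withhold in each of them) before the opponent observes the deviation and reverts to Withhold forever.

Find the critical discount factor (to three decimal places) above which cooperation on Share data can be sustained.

Deviating for the 4 undetected periods gains 32−24 = 8 per period over cooperation, then loses 24−10 = 14 per period forever once punishment starts.
Gain: 8(1 + β + … + β^3); loss: 14·β^4/(1−β).
No profitable deviation ⇔ 8(1−β^4) ≤ 14·β^4, i.e. β^4 ≥ 8/(8+14) = 4/11.
Hence β ≥ (4/11)^(1/4) ≈ 0.777.

0.777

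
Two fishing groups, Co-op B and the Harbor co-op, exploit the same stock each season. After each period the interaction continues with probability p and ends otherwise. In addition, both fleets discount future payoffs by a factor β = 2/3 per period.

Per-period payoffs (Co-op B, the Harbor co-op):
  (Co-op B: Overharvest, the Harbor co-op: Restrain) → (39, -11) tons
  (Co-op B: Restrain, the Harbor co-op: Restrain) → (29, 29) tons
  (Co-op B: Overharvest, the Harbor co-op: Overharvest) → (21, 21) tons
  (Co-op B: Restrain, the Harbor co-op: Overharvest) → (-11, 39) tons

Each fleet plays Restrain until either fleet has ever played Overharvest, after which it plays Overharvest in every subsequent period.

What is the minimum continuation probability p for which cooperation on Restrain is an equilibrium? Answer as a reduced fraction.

Expected continuation weight on next period's payoff is β·p = 2/3·p, which plays the role of the discount factor.
Cooperation requires 2/3·p ≥ (39−29)/(39−21) = 5/9, hence p ≥ 5/6.

5/6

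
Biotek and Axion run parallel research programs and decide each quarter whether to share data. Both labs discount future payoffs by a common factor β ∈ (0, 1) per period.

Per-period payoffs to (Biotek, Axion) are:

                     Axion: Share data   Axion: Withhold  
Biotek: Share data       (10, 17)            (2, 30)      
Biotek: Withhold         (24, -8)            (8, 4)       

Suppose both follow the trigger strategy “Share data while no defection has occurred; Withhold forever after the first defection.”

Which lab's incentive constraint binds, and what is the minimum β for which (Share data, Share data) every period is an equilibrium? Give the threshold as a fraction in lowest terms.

Biotek; β ≥ 7/8

Biotek's threshold: (24−10)/(24−8) = 7/8.
Axion's threshold: (30−17)/(30−4) = 1/2.
7/8 > 1/2, so Biotek binds and β* = 7/8.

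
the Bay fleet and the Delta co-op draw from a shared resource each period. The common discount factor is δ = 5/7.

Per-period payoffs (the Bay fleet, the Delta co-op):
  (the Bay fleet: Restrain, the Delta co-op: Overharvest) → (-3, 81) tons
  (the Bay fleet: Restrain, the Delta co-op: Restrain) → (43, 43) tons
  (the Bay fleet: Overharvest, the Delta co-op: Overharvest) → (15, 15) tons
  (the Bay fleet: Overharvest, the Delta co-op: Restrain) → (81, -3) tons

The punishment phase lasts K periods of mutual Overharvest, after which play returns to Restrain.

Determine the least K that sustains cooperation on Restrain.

3

Need Σ_{k=1}^{K} δ^k ≥ (81−43)/(43−15) = 1.3571 at δ = 5/7.
At K = 2 the sum is 1.2245 < 1.3571; at K = 3 it is 1.5889 ≥ 1.3571.
So the minimum punishment length is K = 3.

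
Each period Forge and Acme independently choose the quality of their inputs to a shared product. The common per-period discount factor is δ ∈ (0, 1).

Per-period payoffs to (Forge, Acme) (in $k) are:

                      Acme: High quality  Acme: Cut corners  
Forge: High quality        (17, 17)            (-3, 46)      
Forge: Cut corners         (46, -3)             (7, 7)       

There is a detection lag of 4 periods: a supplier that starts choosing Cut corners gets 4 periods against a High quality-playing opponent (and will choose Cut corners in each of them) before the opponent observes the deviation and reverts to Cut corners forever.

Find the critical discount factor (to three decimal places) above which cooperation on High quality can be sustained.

The best deviation is to choose Cut corners for all 4 undetected periods, earning 46 each, then 7 forever once detected.
Deviation value: 46(1−δ^4)/(1−δ) + 7δ^4/(1−δ); cooperation value: 17/(1−δ).
IC: 17 ≥ 46(1−δ^4) + 7δ^4 = 46 − 39δ^4.
So δ^4 ≥ 29/39, giving δ ≥ (29/39)^(1/4) ≈ 0.929.

0.929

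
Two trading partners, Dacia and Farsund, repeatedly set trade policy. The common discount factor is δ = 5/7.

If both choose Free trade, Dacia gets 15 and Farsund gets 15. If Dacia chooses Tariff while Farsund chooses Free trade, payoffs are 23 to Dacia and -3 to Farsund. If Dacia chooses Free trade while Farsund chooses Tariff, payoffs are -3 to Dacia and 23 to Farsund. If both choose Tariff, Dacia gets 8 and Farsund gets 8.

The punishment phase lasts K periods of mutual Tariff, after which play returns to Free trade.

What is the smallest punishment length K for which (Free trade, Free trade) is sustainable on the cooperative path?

2

No profitable deviation requires (15−8)(δ+…+δ^K) ≥ 23−15, i.e. δ+…+δ^K ≥ 8/7 ≈ 1.1429.
With δ = 5/7, the partial sums are K=1: 0.7143, K=2: 1.2245.
K = 2 is the first length at which the sum reaches 1.1429.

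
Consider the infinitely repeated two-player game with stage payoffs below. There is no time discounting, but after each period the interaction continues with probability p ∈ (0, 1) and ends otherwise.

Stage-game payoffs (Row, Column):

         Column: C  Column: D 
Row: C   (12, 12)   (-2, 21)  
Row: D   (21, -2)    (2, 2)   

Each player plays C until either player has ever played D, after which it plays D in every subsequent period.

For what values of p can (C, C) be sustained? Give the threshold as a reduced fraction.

Expected cooperation value is 12 + p·12 + p²·12 + … = 12/(1−p); deviation gives 21 + p·2/(1−p).
12 ≥ 21(1−p) + 2p ⇒ 19p ≥ 9 ⇒ p ≥ 9/19.

9/19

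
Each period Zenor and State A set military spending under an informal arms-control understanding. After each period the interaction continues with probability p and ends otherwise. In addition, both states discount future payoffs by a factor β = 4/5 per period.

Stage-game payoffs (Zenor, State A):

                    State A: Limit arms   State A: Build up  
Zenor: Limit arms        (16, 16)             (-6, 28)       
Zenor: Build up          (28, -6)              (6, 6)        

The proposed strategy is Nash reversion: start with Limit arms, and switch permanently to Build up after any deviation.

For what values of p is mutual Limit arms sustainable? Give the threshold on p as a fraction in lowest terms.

With continuation probability p and discount β, the effective per-period discount factor is βp.
Grim-trigger IC: βp ≥ (28−16)/(28−6) = 6/11.
So p ≥ (6/11)/(4/5) = 15/22.

15/22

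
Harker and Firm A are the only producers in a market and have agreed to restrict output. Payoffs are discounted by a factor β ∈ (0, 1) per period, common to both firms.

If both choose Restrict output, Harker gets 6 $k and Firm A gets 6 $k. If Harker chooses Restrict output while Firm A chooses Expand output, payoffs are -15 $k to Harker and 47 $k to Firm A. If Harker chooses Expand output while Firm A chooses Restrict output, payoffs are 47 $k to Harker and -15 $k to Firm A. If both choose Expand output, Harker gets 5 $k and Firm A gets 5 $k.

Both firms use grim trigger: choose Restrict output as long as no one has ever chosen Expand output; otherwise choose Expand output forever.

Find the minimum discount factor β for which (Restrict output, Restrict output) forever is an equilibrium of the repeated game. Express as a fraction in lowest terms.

Under grim trigger the critical discount factor is (T−C)/(T−P) with T = 47, C = 6, P = 5.
β* = (47−6)/(47−5) = 41/42.

41/42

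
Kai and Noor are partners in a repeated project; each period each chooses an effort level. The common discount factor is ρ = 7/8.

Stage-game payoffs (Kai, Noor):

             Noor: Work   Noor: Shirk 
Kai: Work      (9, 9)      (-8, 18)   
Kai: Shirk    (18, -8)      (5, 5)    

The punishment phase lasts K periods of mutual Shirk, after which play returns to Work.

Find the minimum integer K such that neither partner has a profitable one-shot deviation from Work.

3

No profitable deviation requires (9−5)(ρ+…+ρ^K) ≥ 18−9, i.e. ρ+…+ρ^K ≥ 9/4 ≈ 2.2500.
With ρ = 7/8, the partial sums are K=1: 0.8750, K=2: 1.6406, K=3: 2.3105.
K = 3 is the first length at which the sum reaches 2.2500.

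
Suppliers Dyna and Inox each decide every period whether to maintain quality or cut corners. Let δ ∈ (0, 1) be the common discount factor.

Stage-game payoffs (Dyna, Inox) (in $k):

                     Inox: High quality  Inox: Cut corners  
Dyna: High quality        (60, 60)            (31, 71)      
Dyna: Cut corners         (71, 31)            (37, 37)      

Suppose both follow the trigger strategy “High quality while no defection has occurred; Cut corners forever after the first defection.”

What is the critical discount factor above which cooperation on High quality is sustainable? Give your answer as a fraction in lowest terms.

11/34

Cooperation forever yields 60 each period: 60/(1−δ).
Deviating yields 71 once, then 37 forever: 71 + 37δ/(1−δ).
No profitable deviation requires 60/(1−δ) ≥ 71 + 37δ/(1−δ).
Multiplying by (1−δ): 60 ≥ 71(1−δ) + 37δ = 71 − 34δ.
So 34δ ≥ 11, i.e. δ ≥ 11/34.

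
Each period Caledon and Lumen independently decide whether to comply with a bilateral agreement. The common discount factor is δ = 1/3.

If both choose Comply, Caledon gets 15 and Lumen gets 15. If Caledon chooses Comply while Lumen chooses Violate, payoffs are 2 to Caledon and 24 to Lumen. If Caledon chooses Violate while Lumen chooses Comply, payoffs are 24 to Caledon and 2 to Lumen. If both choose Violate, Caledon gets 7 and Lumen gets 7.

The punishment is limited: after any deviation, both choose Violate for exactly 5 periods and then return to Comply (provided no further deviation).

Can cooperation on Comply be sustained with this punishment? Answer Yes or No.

No

A one-shot deviation gives 24 now, then 7 for 5 periods, then back to 15.
Gain from deviating: (24−15) today; loss: (15−7) in each of the next 5 periods.
No-deviation condition: (15−7)(δ+…+δ^5) ≥ 24−15, i.e. δ+…+δ^5 ≥ 9/8.
At δ = 1/3: δ+…+δ^5 = 0.4979 < 1.1250.
So cooperation is not sustainable.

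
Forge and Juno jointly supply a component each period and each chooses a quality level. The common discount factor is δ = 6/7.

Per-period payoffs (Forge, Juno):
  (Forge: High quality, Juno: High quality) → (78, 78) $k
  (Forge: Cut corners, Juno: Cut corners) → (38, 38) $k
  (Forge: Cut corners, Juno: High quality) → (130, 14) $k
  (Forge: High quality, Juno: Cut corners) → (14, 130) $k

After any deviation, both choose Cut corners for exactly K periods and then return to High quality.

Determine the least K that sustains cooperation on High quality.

No profitable deviation requires (78−38)(δ+…+δ^K) ≥ 130−78, i.e. δ+…+δ^K ≥ 13/10 ≈ 1.3000.
With δ = 6/7, the partial sums are K=1: 0.8571, K=2: 1.5918.
K = 2 is the first length at which the sum reaches 1.3000.

2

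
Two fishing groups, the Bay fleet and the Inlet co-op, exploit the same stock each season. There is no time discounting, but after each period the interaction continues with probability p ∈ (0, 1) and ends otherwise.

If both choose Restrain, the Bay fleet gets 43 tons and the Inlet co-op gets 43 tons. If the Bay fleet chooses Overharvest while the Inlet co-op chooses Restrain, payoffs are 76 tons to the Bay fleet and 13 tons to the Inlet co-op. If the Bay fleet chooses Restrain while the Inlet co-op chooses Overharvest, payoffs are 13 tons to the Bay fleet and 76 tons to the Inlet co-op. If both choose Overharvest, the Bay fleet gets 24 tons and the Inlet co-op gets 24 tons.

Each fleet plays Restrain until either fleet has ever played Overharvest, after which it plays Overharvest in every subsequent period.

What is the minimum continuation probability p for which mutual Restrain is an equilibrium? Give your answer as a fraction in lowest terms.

33/52

With no time discounting, the continuation probability p plays the role of the discount factor.
Grim-trigger IC: 43/(1−p) ≥ 76 + 24p/(1−p) ⇒ p ≥ (76−43)/(76−24) = 33/52.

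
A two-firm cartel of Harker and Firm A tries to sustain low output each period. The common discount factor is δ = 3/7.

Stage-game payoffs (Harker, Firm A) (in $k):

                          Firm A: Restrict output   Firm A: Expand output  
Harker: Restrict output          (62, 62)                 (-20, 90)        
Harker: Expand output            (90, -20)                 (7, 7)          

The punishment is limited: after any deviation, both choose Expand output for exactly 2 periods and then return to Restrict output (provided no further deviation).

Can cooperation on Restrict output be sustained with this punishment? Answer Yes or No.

Yes

IC: δ+…+δ^2 ≥ (90−62)/(62−7) = 28/55.
At δ = 3/7: partial sum = 0.6122 ≥ 0.5091. Cooperation sustainable.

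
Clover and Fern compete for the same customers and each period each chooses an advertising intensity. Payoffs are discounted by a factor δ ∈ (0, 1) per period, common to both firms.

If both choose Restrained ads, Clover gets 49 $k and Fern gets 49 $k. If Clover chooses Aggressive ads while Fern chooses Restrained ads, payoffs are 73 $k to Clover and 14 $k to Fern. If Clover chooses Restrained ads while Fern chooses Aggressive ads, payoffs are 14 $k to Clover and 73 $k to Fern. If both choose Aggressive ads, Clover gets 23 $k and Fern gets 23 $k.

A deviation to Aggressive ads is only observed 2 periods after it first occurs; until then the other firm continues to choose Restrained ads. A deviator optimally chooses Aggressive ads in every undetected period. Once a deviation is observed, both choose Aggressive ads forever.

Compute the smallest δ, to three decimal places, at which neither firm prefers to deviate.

A deviator earns 73 for 2 periods, then 23 forever; cooperating earns 49 forever. Multiplying the IC by (1−δ):
49 ≥ 73(1−δ^2) + 23δ^2, so 50·δ^2 ≥ 24 and δ^2 ≥ 12/25.
δ ≥ (12/25)^(1/2) ≈ 0.693.

0.693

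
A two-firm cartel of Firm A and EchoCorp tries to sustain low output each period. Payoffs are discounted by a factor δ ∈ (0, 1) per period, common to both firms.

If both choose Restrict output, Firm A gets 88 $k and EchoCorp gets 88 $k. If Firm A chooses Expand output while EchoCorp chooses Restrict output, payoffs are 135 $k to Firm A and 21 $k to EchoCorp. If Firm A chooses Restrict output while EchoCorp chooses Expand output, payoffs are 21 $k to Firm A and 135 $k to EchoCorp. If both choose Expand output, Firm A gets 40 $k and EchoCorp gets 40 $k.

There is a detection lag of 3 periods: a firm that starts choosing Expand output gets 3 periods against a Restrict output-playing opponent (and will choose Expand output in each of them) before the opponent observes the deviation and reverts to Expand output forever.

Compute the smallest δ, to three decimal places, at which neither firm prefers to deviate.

The best deviation is to choose Expand output for all 3 undetected periods, earning 135 each, then 40 forever once detected.
Deviation value: 135(1−δ^3)/(1−δ) + 40δ^3/(1−δ); cooperation value: 88/(1−δ).
IC: 88 ≥ 135(1−δ^3) + 40δ^3 = 135 − 95δ^3.
So δ^3 ≥ 47/95, giving δ ≥ (47/95)^(1/3) ≈ 0.791.

0.791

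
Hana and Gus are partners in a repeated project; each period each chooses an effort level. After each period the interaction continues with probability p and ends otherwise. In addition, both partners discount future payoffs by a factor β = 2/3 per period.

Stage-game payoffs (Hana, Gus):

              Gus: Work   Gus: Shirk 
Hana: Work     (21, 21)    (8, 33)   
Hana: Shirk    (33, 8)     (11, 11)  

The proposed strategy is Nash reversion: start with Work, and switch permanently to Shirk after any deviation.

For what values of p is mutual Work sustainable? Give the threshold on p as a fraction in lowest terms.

9/11

With continuation probability p and discount β, the effective per-period discount factor is βp.
Grim-trigger IC: βp ≥ (33−21)/(33−11) = 6/11.
So p ≥ (6/11)/(2/3) = 9/11.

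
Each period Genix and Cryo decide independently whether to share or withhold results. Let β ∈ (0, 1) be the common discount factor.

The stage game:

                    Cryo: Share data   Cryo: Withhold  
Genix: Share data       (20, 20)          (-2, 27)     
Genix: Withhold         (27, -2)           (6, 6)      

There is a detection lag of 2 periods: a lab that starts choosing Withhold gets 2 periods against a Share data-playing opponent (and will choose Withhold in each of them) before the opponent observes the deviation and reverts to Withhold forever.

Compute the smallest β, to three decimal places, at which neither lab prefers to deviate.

0.577

Deviating for the 2 undetected periods gains 27−20 = 7 per period over cooperation, then loses 20−6 = 14 per period forever once punishment starts.
Gain: 7(1 + β + … + β^1); loss: 14·β^2/(1−β).
No profitable deviation ⇔ 7(1−β^2) ≤ 14·β^2, i.e. β^2 ≥ 7/(7+14) = 1/3.
Hence β ≥ (1/3)^(1/2) ≈ 0.577.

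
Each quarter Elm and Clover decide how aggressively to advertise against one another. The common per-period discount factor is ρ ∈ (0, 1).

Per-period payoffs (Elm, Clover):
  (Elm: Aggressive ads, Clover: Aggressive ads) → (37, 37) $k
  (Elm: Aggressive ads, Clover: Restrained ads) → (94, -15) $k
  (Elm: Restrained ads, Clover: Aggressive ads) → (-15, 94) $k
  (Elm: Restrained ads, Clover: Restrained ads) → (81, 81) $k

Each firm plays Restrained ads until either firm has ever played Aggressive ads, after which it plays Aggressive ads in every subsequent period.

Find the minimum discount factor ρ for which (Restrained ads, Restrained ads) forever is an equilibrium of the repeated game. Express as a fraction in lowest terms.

13/57

Under grim trigger the critical discount factor is (T−C)/(T−P) with T = 94, C = 81, P = 37.
ρ* = (94−81)/(94−37) = 13/57.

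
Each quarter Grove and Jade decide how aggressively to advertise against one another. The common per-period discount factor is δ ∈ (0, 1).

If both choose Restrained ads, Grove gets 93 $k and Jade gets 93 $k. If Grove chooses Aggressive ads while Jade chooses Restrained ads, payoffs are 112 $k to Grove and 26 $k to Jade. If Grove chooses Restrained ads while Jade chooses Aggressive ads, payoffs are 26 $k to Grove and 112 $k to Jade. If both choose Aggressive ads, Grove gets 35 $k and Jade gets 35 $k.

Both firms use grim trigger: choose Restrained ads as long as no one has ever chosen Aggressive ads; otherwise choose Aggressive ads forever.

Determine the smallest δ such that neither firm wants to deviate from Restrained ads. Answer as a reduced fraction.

19/77

Cooperation forever yields 93 each period: 93/(1−δ).
Deviating yields 112 once, then 35 forever: 112 + 35δ/(1−δ).
No profitable deviation requires 93/(1−δ) ≥ 112 + 35δ/(1−δ).
Multiplying by (1−δ): 93 ≥ 112(1−δ) + 35δ = 112 − 77δ.
So 77δ ≥ 19, i.e. δ ≥ 19/77.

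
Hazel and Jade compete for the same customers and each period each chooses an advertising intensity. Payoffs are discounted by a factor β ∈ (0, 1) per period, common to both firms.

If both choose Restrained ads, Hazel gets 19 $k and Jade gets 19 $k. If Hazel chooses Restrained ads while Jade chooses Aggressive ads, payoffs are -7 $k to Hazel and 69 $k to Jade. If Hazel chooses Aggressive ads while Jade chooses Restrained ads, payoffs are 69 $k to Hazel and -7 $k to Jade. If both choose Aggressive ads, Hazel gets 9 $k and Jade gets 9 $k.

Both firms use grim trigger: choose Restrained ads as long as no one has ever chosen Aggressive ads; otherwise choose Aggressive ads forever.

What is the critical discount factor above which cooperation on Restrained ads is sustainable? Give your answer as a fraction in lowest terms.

5/6

Cooperation forever yields 19 each period: 19/(1−β).
Deviating yields 69 once, then 9 forever: 69 + 9β/(1−β).
No profitable deviation requires 19/(1−β) ≥ 69 + 9β/(1−β).
Multiplying by (1−β): 19 ≥ 69(1−β) + 9β = 69 − 60β.
So 60β ≥ 50, i.e. β ≥ 50/60 = 5/6.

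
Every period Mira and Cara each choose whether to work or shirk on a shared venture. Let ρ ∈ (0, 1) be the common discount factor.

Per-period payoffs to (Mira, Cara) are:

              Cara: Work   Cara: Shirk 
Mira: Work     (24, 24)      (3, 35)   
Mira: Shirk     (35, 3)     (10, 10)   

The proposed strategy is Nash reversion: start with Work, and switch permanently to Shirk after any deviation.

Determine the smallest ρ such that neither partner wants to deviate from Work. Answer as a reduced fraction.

11/25

Cooperation forever yields 24 each period: 24/(1−ρ).
Deviating yields 35 once, then 10 forever: 35 + 10ρ/(1−ρ).
No profitable deviation requires 24/(1−ρ) ≥ 35 + 10ρ/(1−ρ).
Multiplying by (1−ρ): 24 ≥ 35(1−ρ) + 10ρ = 35 − 25ρ.
So 25ρ ≥ 11, i.e. ρ ≥ 11/25.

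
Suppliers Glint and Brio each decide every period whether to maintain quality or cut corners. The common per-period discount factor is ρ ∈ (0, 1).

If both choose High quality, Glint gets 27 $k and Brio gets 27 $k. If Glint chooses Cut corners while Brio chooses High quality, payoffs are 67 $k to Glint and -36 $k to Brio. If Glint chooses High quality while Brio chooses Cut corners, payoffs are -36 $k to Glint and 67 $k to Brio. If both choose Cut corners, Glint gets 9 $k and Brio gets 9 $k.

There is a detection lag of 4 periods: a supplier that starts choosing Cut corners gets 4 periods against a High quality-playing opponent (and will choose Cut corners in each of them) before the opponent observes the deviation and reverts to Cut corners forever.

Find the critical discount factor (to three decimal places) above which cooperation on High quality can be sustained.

The best deviation is to choose Cut corners for all 4 undetected periods, earning 67 each, then 9 forever once detected.
Deviation value: 67(1−ρ^4)/(1−ρ) + 9ρ^4/(1−ρ); cooperation value: 27/(1−ρ).
IC: 27 ≥ 67(1−ρ^4) + 9ρ^4 = 67 − 58ρ^4.
So ρ^4 ≥ 40/58 = 20/29, giving ρ ≥ (20/29)^(1/4) ≈ 0.911.

0.911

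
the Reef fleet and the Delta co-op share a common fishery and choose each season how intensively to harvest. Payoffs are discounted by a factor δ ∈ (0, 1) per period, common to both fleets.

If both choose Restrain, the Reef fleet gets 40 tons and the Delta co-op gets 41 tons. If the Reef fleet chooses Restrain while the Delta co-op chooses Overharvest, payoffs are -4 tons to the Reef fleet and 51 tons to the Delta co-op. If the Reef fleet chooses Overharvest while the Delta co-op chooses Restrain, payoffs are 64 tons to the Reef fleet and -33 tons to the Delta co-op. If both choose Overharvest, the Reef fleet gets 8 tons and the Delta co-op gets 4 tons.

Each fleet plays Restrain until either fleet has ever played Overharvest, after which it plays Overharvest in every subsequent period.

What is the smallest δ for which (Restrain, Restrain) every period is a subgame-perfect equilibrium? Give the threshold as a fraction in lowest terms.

3/7

For the Reef fleet: deviation gain 64−40 = 24, per-period punishment loss 40−8 = 32. IC gives δ ≥ 24/56 = 3/7.
For the Delta co-op: gain 10, loss 37 per period, so δ ≥ 10/47.
The tighter constraint is the Reef fleet's, so cooperation needs δ ≥ 3/7.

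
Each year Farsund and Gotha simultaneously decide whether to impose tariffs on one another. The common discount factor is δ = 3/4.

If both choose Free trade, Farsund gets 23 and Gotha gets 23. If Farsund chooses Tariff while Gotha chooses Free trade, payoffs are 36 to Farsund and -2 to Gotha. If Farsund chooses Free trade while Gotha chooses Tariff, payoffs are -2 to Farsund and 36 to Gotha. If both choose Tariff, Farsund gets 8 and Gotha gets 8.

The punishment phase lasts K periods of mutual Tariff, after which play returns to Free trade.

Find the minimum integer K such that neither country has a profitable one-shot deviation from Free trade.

IC: δ(1−δ^K)/(1−δ) ≥ (36−23)/(23−8) = 13/15.
With δ = 3/4: need 1 − δ^K ≥ 13/15·(1−3/4)/(3/4), i.e. δ^K ≤ 0.7111.
Since (3/4)^1 = 0.7500 and (3/4)^2 = 0.5625, the smallest such K is 2.

2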